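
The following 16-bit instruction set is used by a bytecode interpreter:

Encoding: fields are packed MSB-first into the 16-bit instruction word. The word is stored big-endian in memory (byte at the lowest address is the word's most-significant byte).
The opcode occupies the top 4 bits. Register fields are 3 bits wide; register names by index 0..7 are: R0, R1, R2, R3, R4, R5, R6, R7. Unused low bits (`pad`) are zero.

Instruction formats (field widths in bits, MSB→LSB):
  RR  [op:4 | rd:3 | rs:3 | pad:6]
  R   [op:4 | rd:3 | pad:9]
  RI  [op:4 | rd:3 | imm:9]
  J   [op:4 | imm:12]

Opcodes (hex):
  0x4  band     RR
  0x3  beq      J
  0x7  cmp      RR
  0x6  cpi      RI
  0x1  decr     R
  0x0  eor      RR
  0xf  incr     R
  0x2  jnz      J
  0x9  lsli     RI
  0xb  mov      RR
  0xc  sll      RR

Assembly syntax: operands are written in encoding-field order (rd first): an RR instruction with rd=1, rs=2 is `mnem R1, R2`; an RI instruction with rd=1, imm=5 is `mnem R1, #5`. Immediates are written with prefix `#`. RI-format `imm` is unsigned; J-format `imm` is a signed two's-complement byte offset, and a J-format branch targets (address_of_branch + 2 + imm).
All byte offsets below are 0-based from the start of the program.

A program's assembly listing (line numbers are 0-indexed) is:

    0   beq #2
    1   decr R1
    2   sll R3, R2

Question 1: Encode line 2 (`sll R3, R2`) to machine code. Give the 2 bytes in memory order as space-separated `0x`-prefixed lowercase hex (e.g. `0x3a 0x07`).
L2: sll op=0xc:4|rd=3:3|rs=2:3|pad=0:6 ⇒ 0xc680 ⇒ big c6 80

0xc6 0x80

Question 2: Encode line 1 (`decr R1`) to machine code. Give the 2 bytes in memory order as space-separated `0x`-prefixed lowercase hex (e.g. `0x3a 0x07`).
1. decr fields op=0x1:4|rd=1:3|pad=0:9 → word 1200h → 12 00

0x12 0x00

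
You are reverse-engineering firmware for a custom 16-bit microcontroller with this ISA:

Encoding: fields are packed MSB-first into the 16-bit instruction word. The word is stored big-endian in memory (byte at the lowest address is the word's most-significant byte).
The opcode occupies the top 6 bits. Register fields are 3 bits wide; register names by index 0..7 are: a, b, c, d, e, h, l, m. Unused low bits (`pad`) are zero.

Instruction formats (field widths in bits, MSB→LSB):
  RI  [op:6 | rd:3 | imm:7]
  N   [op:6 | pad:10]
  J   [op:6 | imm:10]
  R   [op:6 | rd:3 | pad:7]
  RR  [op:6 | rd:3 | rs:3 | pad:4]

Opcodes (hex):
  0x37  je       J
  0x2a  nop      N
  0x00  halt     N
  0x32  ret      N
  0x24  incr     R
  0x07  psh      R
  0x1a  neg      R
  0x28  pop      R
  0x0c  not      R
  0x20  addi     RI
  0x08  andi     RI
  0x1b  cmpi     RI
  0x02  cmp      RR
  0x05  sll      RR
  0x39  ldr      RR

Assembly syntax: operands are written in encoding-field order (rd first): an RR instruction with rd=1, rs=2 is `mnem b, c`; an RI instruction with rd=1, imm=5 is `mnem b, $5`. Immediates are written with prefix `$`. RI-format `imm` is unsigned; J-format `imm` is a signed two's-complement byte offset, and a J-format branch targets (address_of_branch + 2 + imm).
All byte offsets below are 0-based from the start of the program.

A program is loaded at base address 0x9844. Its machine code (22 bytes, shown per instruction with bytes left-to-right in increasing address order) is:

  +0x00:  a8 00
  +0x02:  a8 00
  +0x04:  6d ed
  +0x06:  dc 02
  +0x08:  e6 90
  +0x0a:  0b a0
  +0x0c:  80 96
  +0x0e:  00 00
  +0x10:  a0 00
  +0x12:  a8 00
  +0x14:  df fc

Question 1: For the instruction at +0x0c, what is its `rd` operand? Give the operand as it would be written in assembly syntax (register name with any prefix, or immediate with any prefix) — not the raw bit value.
b

+0x0c: 80 96 ⇒ word 0x8096 (big)
  top 6b → 0x20 → addi [RI]
  rd: (w>>7)&0x7=0x1 → b
  imm: (w>>0)&0x7f=0x16 → $22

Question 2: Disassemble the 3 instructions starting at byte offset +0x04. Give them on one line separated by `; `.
cmpi d, $109; je $2; ldr h, b

[04] 6d ed → 0x6ded
  opcode bits[15:10]=0x1b: cmpi/RI
  [9:7] rd=3 = d
  [6:0] imm=109 = $109
[06] dc 02 → 0xdc02
  opcode bits[15:10]=0x37: je/J
  [9:0] imm=2 = $2
[08] e6 90 → 0xe690
  opcode bits[15:10]=0x39: ldr/RR
  [9:7] rd=5 = h
  [6:4] rs=1 = b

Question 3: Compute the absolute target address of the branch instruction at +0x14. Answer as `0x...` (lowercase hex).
0x9856

off 0x14: read df fc as big → 0xdffc
  top 6b → 0x37 → je [J]
  imm: (w>>0)&0x3ff=0x3fc (s10→-4) → $-4
  target = base 0x9844 + off 0x14 + 2 + imm -4 = 0x9856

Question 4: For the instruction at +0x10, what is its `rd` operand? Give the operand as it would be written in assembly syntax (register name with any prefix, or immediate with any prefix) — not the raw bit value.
a

@+10  big-endian(a0 00) = 0xa000
  op=0xa000>>10=0x28 ⇒ pop (R)
  rd@[9:7]=0x0 ⇒ a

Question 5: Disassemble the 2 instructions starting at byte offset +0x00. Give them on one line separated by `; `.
nop; nop

+0x00: a8 00 ⇒ word 0xa800 (big)
  opcode bits[15:10]=0x2a: nop/N
+0x02: a8 00 ⇒ word 0xa800 (big)
  opcode bits[15:10]=0x2a: nop/N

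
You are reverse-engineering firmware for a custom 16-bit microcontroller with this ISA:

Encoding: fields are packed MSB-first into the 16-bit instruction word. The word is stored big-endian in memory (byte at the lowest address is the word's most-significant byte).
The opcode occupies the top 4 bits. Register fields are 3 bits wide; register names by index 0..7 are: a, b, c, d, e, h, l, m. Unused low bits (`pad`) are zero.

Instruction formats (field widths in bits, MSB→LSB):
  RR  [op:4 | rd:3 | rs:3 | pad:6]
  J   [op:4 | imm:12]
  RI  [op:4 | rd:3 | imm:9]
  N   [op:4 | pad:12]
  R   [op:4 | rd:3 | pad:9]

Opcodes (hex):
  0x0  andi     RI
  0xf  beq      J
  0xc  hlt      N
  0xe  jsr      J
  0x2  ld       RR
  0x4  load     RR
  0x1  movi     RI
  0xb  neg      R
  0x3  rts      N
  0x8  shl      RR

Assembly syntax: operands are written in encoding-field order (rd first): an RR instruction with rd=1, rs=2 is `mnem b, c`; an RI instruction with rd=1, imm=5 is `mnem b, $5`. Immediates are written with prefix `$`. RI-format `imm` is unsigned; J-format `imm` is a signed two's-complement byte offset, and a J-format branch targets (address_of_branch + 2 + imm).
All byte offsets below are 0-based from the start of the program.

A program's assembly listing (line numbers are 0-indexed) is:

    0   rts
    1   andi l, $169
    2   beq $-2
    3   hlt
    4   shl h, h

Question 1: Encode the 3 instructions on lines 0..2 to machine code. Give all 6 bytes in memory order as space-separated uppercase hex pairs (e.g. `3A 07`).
0. rts fields op=0x3:4|pad=0:12 → word 3000h → 30 00
1. andi fields op=0x0:4|rd=6:3|imm=169:9 → word 0ca9h → 0c a9
2. beq fields op=0xf:4|imm=-2:12 → word fffeh → ff fe

30 00 0C A9 FF FE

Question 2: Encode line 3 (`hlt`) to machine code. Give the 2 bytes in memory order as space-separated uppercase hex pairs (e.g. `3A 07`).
C0 00

3. hlt fields op=0xc:4|pad=0:12 → word c000h → c0 00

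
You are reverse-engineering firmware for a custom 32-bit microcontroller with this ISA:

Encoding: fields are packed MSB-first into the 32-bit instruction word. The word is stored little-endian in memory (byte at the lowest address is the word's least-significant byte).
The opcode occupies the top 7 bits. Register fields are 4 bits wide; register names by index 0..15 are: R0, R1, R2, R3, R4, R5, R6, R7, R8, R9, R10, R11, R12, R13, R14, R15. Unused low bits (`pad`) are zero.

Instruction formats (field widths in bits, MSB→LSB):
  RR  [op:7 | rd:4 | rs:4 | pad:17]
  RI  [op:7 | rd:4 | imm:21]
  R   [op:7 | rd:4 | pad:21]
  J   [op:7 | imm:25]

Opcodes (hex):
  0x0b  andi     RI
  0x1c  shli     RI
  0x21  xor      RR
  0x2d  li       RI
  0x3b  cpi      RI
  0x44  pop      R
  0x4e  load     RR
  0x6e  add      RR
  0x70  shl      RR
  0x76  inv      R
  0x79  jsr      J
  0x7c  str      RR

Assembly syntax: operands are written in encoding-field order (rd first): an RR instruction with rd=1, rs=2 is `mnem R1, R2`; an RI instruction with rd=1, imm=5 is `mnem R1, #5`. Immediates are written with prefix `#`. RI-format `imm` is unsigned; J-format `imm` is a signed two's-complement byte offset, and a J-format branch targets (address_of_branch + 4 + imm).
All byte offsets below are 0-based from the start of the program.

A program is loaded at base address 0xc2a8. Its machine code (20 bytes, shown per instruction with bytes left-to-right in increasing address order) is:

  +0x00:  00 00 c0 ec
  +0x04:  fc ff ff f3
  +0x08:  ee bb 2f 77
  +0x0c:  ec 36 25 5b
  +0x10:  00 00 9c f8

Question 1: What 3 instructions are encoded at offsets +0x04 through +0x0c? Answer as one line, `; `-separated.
off 0x04: read fc ff ff f3 as little → 0xf3fffffc
  opcode bits[31:25]=0x79: jsr/J
  imm@[24:0]=0x1fffffc (s25→-4) ⇒ #-4
off 0x08: read ee bb 2f 77 as little → 0x772fbbee
  opcode bits[31:25]=0x3b: cpi/RI
  rd@[24:21]=0x9 ⇒ R9
  imm@[20:0]=0xfbbee ⇒ #1031150
off 0x0c: read ec 36 25 5b as little → 0x5b2536ec
  opcode bits[31:25]=0x2d: li/RI
  rd@[24:21]=0x9 ⇒ R9
  imm@[20:0]=0x536ec ⇒ #341740

jsr #-4; cpi R9, #1031150; li R9, #341740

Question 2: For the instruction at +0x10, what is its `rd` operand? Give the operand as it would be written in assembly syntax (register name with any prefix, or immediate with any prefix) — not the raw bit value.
off 0x10: read 00 00 9c f8 as little → 0xf89c0000
  opcode bits[31:25]=0x7c: str/RR
  rd: (w>>21)&0xf=0x4 → R4
  rs: (w>>17)&0xf=0xe → R14

R4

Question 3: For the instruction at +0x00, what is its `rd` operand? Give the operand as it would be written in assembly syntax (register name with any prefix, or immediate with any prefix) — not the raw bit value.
off 0x00: read 00 00 c0 ec as little → 0xecc00000
  top 7b → 0x76 → inv [R]
  rd@[24:21]=0x6 ⇒ R6

R6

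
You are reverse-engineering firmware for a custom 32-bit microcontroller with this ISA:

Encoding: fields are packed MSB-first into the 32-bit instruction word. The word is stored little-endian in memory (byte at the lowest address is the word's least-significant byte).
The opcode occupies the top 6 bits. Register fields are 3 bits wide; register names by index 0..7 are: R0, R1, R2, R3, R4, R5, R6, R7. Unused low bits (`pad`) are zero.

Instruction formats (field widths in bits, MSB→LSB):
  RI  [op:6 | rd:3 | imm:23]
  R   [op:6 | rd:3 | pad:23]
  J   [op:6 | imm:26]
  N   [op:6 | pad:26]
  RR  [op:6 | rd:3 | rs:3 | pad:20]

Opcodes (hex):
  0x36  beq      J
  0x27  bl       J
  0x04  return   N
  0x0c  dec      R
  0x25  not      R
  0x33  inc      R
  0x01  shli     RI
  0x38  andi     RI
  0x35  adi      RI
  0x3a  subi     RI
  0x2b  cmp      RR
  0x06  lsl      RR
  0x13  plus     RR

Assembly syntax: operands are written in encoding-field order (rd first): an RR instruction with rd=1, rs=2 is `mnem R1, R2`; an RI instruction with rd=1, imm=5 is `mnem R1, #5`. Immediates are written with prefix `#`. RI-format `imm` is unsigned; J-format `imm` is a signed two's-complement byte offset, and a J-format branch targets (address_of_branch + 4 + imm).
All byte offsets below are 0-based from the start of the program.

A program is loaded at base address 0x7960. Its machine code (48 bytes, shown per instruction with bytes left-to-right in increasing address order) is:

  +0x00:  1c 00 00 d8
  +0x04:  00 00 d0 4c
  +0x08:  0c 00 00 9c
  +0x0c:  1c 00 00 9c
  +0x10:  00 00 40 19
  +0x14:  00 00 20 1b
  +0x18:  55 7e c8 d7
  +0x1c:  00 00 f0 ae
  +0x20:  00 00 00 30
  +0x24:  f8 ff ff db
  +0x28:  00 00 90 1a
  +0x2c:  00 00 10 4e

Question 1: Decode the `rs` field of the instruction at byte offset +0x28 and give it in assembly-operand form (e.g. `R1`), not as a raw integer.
R1

@+28  little-endian(00 00 90 1a) = 0x1a900000
  opcode bits[31:26]=0x6: lsl/RR
  rd: (w>>23)&0x7=0x5 → R5
  rs: (w>>20)&0x7=0x1 → R1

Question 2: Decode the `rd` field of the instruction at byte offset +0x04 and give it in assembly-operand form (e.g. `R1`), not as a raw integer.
R1

@+04  little-endian(00 00 d0 4c) = 0x4cd00000
  op=0x4cd00000>>26=0x13 ⇒ plus (RR)
  [25:23] rd=1 = R1
  [22:20] rs=5 = R5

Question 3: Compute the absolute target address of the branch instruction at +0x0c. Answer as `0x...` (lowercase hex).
+0x0c: 1c 00 00 9c ⇒ word 0x9c00001c (little)
  op=0x9c00001c>>26=0x27 ⇒ bl (J)
  imm: (w>>0)&0x3ffffff=0x1c → #28
  target = base 0x7960 + off 0x0c + 4 + imm 28 = 0x798c

0x798c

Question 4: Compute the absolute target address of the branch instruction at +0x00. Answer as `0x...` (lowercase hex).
0x7980

[00] 1c 00 00 d8 → 0xd800001c
  op=0xd800001c>>26=0x36 ⇒ beq (J)
  imm: (w>>0)&0x3ffffff=0x1c → #28
  target = base 0x7960 + off 0x00 + 4 + imm 28 = 0x7980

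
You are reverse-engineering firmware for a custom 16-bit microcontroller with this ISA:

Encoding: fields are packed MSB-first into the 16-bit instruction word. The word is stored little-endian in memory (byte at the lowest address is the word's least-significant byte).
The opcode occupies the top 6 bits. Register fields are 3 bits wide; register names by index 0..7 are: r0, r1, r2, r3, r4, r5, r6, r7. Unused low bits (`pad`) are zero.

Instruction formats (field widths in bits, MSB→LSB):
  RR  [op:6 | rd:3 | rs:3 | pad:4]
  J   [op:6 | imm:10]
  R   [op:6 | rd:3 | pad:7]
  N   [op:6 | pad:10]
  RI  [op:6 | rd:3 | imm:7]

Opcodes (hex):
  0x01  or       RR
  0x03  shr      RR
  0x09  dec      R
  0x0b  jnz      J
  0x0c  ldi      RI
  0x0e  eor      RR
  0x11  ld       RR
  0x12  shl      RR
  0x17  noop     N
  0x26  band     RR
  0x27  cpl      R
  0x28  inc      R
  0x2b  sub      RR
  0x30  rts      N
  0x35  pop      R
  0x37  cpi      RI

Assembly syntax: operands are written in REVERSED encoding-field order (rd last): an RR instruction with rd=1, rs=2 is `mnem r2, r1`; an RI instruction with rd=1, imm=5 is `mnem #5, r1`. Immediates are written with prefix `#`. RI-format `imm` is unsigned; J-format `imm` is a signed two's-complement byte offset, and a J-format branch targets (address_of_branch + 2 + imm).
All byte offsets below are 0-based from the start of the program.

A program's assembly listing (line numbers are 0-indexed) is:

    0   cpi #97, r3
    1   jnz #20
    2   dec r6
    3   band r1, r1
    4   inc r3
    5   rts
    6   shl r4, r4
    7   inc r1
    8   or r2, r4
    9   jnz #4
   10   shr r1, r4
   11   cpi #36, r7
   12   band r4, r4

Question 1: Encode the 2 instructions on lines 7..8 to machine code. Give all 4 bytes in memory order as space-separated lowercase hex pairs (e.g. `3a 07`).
line 7 (inc): pack op=0x28:6|rd=1:3|pad=0:7 = 0xa080; little→ 80 a0
line 8 (or): pack op=0x1:6|rd=4:3|rs=2:3|pad=0:4 = 0x0620; little→ 20 06

80 a0 20 06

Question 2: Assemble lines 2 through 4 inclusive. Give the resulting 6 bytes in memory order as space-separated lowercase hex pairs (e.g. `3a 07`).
00 27 90 98 80 a1

L2: dec op=0x9:6|rd=6:3|pad=0:7 ⇒ 0x2700 ⇒ little 00 27
L3: band op=0x26:6|rd=1:3|rs=1:3|pad=0:4 ⇒ 0x9890 ⇒ little 90 98
L4: inc op=0x28:6|rd=3:3|pad=0:7 ⇒ 0xa180 ⇒ little 80 a1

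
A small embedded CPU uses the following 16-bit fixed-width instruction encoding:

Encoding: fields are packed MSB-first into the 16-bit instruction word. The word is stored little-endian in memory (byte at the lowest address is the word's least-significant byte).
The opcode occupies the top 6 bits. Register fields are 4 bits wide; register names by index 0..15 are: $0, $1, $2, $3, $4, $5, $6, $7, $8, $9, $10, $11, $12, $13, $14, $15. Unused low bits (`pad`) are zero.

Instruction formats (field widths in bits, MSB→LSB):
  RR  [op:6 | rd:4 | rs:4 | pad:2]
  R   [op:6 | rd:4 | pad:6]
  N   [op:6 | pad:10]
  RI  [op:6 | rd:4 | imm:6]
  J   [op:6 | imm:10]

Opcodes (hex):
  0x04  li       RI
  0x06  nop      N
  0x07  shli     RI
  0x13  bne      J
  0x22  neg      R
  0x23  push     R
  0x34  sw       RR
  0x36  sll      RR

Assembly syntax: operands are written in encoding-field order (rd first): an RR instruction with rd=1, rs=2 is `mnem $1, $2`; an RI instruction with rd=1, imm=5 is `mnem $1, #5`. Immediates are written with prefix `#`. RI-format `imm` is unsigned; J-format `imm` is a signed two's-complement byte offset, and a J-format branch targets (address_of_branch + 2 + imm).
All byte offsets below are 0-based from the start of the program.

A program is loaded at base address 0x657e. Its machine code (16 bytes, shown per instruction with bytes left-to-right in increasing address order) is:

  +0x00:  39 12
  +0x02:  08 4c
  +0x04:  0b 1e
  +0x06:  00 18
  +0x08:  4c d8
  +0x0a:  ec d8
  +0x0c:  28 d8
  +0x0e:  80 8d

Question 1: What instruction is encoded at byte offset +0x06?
nop

@+06  little-endian(00 18) = 0x1800
  opcode bits[15:10]=0x6: nop/N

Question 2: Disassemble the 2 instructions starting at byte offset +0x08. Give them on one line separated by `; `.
sll $1, $3; sll $3, $11

[08] 4c d8 → 0xd84c
  op=0xd84c>>10=0x36 ⇒ sll (RR)
  rd: (w>>6)&0xf=0x1 → $1
  rs: (w>>2)&0xf=0x3 → $3
[0a] ec d8 → 0xd8ec
  op=0xd8ec>>10=0x36 ⇒ sll (RR)
  rd: (w>>6)&0xf=0x3 → $3
  rs: (w>>2)&0xf=0xb → $11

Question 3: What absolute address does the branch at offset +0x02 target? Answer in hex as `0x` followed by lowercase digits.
0x658a

+0x02: 08 4c ⇒ word 0x4c08 (little)
  top 6b → 0x13 → bne [J]
  imm@[9:0]=0x8 ⇒ #8
  target = base 0x657e + off 0x02 + 2 + imm 8 = 0x658a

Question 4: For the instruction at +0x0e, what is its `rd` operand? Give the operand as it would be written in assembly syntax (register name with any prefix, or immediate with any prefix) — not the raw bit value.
$6

+0x0e: 80 8d ⇒ word 0x8d80 (little)
  top 6b → 0x23 → push [R]
  rd: (w>>6)&0xf=0x6 → $6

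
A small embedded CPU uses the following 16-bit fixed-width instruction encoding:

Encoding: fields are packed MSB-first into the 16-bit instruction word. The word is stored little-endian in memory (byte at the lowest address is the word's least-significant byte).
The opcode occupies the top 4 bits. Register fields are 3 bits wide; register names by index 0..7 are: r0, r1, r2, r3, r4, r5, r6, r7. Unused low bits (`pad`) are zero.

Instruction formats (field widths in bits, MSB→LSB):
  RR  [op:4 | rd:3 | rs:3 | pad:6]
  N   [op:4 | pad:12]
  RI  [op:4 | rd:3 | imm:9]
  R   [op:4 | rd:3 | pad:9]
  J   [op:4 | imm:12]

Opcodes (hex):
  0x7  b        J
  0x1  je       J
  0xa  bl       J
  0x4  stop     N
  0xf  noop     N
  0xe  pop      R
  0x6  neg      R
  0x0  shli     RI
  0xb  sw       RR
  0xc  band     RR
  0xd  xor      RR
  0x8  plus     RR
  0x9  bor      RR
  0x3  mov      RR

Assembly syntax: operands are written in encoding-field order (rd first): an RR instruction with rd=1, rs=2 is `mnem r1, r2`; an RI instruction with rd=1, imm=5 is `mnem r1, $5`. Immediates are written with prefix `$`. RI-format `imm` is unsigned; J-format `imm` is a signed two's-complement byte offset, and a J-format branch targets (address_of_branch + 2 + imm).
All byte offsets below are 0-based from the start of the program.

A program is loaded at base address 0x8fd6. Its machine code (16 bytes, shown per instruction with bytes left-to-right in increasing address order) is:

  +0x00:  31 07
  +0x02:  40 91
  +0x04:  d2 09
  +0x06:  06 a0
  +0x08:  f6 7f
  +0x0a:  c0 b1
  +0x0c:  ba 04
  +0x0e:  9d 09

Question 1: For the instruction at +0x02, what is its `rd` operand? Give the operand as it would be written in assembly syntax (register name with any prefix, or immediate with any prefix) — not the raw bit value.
@+02  little-endian(40 91) = 0x9140
  top 4b → 0x9 → bor [RR]
  rd: (w>>9)&0x7=0x0 → r0
  rs: (w>>6)&0x7=0x5 → r5

r0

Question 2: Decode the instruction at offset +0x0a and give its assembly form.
sw r0, r7

@+0a  little-endian(c0 b1) = 0xb1c0
  op=0xb1c0>>12=0xb ⇒ sw (RR)
  [11:9] rd=0 = r0
  [8:6] rs=7 = r7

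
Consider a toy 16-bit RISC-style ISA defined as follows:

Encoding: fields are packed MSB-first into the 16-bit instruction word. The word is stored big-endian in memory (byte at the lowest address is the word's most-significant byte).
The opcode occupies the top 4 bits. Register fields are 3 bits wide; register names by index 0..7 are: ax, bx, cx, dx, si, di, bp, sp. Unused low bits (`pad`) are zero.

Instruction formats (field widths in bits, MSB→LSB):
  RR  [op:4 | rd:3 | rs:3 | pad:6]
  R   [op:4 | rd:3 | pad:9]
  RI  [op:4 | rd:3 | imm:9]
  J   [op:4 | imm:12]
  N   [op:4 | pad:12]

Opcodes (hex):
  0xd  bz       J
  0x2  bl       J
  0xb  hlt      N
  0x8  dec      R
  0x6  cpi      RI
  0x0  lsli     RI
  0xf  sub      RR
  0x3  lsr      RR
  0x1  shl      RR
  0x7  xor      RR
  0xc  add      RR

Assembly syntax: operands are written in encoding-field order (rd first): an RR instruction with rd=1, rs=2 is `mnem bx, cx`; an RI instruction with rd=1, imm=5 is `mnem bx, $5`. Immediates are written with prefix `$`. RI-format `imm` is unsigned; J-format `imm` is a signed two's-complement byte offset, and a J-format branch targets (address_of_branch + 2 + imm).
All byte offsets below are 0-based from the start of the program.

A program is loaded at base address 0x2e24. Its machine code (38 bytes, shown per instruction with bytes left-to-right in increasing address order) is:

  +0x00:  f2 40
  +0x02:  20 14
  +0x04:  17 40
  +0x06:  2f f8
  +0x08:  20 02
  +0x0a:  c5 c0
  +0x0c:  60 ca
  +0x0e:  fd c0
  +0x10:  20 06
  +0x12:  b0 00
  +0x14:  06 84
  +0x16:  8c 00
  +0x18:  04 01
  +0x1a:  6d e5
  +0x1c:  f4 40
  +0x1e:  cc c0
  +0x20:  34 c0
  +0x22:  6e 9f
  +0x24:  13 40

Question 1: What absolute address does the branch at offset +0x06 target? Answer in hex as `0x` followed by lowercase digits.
0x2e24

@+06  big-endian(2f f8) = 0x2ff8
  opcode bits[15:12]=0x2: bl/J
  [11:0] imm=4088 (s12→-8) = $-8
  target = base 0x2e24 + off 0x06 + 2 + imm -8 = 0x2e24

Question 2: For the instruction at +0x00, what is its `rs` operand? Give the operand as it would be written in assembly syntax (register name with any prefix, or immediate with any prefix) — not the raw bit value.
@+00  big-endian(f2 40) = 0xf240
  opcode bits[15:12]=0xf: sub/RR
  rd: (w>>9)&0x7=0x1 → bx
  rs: (w>>6)&0x7=0x1 → bx

bx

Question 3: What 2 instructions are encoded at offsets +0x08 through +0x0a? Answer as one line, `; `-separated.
bl $2; add cx, sp

off 0x08: read 20 02 as big → 0x2002
  top 4b → 0x2 → bl [J]
  imm: (w>>0)&0xfff=0x2 → $2
off 0x0a: read c5 c0 as big → 0xc5c0
  top 4b → 0xc → add [RR]
  rd: (w>>9)&0x7=0x2 → cx
  rs: (w>>6)&0x7=0x7 → sp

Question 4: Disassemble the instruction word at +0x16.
dec bp

off 0x16: read 8c 00 as big → 0x8c00
  top 4b → 0x8 → dec [R]
  rd: (w>>9)&0x7=0x6 → bp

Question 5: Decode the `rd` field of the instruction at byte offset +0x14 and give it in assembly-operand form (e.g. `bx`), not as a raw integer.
dx

off 0x14: read 06 84 as big → 0x0684
  opcode bits[15:12]=0x0: lsli/RI
  [11:9] rd=3 = dx
  [8:0] imm=132 = $132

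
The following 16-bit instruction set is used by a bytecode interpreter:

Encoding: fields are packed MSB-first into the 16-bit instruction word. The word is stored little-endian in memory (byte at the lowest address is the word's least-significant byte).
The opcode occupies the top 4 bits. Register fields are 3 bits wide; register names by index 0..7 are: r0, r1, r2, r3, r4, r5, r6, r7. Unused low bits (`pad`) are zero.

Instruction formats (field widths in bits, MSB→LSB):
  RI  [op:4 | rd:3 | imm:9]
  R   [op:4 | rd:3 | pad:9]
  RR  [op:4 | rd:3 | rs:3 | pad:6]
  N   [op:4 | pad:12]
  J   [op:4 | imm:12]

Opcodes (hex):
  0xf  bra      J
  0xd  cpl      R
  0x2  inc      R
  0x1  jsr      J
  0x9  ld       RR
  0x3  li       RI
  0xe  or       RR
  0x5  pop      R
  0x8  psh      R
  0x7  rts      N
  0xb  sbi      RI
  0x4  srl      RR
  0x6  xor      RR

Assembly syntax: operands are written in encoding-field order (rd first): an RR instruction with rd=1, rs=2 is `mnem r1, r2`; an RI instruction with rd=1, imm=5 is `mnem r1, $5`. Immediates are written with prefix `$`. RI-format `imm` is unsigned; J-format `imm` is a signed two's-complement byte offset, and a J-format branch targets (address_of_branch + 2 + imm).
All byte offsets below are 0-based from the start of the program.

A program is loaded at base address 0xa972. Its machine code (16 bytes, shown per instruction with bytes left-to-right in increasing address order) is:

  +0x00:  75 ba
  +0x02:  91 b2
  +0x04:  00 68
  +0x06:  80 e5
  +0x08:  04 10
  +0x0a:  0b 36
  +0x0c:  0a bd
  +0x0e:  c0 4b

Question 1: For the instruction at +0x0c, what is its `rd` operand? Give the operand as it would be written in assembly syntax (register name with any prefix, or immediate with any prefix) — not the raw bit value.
r6

@+0c  little-endian(0a bd) = 0xbd0a
  top 4b → 0xb → sbi [RI]
  rd: (w>>9)&0x7=0x6 → r6
  imm: (w>>0)&0x1ff=0x10a → $266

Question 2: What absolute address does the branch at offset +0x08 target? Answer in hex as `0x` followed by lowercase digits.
0xa980

[08] 04 10 → 0x1004
  opcode bits[15:12]=0x1: jsr/J
  [11:0] imm=4 = $4
  target = base 0xa972 + off 0x08 + 2 + imm 4 = 0xa980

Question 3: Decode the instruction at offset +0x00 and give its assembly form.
[00] 75 ba → 0xba75
  opcode bits[15:12]=0xb: sbi/RI
  rd: (w>>9)&0x7=0x5 → r5
  imm: (w>>0)&0x1ff=0x75 → $117

sbi r5, $117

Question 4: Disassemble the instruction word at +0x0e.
+0x0e: c0 4b ⇒ word 0x4bc0 (little)
  op=0x4bc0>>12=0x4 ⇒ srl (RR)
  rd@[11:9]=0x5 ⇒ r5
  rs@[8:6]=0x7 ⇒ r7

srl r5, r7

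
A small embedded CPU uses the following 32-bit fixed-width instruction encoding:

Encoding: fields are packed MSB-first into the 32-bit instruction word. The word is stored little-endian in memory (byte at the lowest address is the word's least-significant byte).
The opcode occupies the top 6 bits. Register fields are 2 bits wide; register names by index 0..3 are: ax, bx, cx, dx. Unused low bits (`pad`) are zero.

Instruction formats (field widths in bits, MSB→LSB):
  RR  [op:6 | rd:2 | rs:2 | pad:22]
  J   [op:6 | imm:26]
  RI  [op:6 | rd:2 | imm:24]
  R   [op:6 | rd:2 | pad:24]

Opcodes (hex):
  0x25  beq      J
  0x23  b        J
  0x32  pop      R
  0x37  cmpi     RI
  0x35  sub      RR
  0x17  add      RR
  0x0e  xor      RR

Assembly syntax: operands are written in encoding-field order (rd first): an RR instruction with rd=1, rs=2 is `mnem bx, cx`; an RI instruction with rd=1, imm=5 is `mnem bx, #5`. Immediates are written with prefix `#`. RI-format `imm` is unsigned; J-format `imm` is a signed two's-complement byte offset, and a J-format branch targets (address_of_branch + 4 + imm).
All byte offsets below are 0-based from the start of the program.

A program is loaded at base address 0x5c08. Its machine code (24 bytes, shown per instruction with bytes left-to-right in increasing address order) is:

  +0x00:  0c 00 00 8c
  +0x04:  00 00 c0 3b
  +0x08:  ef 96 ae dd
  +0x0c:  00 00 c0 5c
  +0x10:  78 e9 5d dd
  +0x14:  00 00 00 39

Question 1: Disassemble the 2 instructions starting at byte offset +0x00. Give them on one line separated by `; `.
b #12; xor dx, dx

[00] 0c 00 00 8c → 0x8c00000c
  opcode bits[31:26]=0x23: b/J
  imm@[25:0]=0xc ⇒ #12
[04] 00 00 c0 3b → 0x3bc00000
  opcode bits[31:26]=0xe: xor/RR
  rd@[25:24]=0x3 ⇒ dx
  rs@[23:22]=0x3 ⇒ dx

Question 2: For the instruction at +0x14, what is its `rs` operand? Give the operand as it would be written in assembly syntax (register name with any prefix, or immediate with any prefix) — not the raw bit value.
off 0x14: read 00 00 00 39 as little → 0x39000000
  top 6b → 0xe → xor [RR]
  rd: (w>>24)&0x3=0x1 → bx
  rs: (w>>22)&0x3=0x0 → ax

ax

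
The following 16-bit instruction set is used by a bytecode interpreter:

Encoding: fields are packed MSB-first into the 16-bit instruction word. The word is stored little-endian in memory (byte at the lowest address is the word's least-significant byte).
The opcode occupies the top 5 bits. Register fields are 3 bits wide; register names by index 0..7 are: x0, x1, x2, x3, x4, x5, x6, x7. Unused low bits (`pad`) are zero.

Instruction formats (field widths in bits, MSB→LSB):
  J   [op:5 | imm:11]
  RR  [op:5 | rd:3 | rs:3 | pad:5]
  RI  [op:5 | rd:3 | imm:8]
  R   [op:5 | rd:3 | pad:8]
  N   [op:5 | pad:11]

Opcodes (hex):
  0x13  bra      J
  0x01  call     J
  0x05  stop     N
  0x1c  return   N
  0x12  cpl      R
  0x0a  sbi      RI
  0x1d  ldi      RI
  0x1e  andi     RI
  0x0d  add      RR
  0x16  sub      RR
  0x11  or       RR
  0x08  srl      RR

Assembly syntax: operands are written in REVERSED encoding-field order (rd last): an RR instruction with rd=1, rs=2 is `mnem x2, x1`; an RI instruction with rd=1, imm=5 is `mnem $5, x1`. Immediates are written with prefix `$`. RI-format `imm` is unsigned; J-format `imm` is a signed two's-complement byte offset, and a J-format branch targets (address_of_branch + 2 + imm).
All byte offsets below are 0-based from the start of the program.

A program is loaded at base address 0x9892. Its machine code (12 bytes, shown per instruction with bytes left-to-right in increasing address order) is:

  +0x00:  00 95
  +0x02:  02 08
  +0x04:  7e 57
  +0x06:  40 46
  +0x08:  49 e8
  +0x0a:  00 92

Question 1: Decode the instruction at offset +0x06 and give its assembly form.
off 0x06: read 40 46 as little → 0x4640
  opcode bits[15:11]=0x8: srl/RR
  rd: (w>>8)&0x7=0x6 → x6
  rs: (w>>5)&0x7=0x2 → x2

srl x2, x6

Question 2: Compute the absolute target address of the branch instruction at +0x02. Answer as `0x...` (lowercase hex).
@+02  little-endian(02 08) = 0x0802
  top 5b → 0x1 → call [J]
  imm@[10:0]=0x2 ⇒ $2
  target = base 0x9892 + off 0x02 + 2 + imm 2 = 0x9898

0x9898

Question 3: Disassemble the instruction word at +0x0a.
cpl x2

@+0a  little-endian(00 92) = 0x9200
  top 5b → 0x12 → cpl [R]
  [10:8] rd=2 = x2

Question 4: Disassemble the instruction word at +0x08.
[08] 49 e8 → 0xe849
  top 5b → 0x1d → ldi [RI]
  rd@[10:8]=0x0 ⇒ x0
  imm@[7:0]=0x49 ⇒ $73

ldi $73, x0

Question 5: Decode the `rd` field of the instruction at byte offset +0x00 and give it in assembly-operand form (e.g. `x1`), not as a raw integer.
[00] 00 95 → 0x9500
  op=0x9500>>11=0x12 ⇒ cpl (R)
  rd@[10:8]=0x5 ⇒ x5

x5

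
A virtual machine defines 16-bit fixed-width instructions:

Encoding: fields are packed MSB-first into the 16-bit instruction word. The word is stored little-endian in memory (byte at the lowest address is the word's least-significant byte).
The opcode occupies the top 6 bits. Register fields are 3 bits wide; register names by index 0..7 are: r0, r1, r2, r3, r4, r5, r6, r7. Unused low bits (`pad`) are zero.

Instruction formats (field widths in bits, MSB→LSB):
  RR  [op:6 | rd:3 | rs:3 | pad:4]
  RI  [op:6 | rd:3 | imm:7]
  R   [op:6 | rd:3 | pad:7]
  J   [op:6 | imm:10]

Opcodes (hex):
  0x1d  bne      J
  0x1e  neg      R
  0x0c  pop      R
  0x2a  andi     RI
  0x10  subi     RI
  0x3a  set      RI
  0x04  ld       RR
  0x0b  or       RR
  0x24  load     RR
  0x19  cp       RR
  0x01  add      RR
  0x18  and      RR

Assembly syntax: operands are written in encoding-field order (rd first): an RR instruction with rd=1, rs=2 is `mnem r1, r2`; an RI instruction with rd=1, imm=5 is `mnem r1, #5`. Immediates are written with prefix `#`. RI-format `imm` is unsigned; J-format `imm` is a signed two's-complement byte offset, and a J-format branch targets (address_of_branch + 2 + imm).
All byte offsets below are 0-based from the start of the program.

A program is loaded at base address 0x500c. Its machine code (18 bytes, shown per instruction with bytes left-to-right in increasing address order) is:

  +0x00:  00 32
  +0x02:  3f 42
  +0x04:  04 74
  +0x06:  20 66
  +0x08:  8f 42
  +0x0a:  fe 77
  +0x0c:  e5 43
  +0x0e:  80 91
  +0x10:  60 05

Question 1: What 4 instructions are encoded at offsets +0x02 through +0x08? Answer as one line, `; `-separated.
subi r4, #63; bne #4; cp r4, r2; subi r5, #15

+0x02: 3f 42 ⇒ word 0x423f (little)
  top 6b → 0x10 → subi [RI]
  [9:7] rd=4 = r4
  [6:0] imm=63 = #63
+0x04: 04 74 ⇒ word 0x7404 (little)
  top 6b → 0x1d → bne [J]
  [9:0] imm=4 = #4
+0x06: 20 66 ⇒ word 0x6620 (little)
  top 6b → 0x19 → cp [RR]
  [9:7] rd=4 = r4
  [6:4] rs=2 = r2
+0x08: 8f 42 ⇒ word 0x428f (little)
  top 6b → 0x10 → subi [RI]
  [9:7] rd=5 = r5
  [6:0] imm=15 = #15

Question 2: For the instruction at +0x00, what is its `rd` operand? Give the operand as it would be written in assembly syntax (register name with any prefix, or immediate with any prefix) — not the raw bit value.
r4

@+00  little-endian(00 32) = 0x3200
  top 6b → 0xc → pop [R]
  [9:7] rd=4 = r4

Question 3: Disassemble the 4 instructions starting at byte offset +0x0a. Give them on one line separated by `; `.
bne #-2; subi r7, #101; load r3, r0; add r2, r6

[0a] fe 77 → 0x77fe
  top 6b → 0x1d → bne [J]
  imm: (w>>0)&0x3ff=0x3fe (s10→-2) → #-2
[0c] e5 43 → 0x43e5
  top 6b → 0x10 → subi [RI]
  rd: (w>>7)&0x7=0x7 → r7
  imm: (w>>0)&0x7f=0x65 → #101
[0e] 80 91 → 0x9180
  top 6b → 0x24 → load [RR]
  rd: (w>>7)&0x7=0x3 → r3
  rs: (w>>4)&0x7=0x0 → r0
[10] 60 05 → 0x0560
  top 6b → 0x1 → add [RR]
  rd: (w>>7)&0x7=0x2 → r2
  rs: (w>>4)&0x7=0x6 → r6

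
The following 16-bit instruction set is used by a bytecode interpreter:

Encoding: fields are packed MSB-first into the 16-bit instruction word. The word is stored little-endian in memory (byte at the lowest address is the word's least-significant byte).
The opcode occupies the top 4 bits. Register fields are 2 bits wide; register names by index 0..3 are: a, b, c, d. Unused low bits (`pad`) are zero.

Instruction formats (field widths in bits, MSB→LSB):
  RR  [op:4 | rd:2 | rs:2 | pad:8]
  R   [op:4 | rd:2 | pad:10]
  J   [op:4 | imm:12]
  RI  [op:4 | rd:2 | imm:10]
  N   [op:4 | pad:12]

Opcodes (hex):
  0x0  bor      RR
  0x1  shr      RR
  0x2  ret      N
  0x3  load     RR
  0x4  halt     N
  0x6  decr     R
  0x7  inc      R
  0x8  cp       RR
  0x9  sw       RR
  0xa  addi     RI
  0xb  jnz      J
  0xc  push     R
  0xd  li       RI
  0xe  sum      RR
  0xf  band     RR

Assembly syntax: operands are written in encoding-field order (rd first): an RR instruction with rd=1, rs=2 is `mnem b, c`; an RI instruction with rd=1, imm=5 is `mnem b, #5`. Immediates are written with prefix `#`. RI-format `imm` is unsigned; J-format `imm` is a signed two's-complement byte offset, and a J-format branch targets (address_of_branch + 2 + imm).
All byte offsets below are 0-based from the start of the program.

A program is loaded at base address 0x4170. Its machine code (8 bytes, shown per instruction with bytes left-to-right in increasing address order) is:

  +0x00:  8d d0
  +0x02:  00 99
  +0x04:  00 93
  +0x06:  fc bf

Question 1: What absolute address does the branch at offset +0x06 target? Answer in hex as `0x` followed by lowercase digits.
+0x06: fc bf ⇒ word 0xbffc (little)
  op=0xbffc>>12=0xb ⇒ jnz (J)
  [11:0] imm=4092 (s12→-4) = #-4
  target = base 0x4170 + off 0x06 + 2 + imm -4 = 0x4174

0x4174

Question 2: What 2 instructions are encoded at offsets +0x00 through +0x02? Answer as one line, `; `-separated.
off 0x00: read 8d d0 as little → 0xd08d
  top 4b → 0xd → li [RI]
  rd: (w>>10)&0x3=0x0 → a
  imm: (w>>0)&0x3ff=0x8d → #141
off 0x02: read 00 99 as little → 0x9900
  top 4b → 0x9 → sw [RR]
  rd: (w>>10)&0x3=0x2 → c
  rs: (w>>8)&0x3=0x1 → b

li a, #141; sw c, b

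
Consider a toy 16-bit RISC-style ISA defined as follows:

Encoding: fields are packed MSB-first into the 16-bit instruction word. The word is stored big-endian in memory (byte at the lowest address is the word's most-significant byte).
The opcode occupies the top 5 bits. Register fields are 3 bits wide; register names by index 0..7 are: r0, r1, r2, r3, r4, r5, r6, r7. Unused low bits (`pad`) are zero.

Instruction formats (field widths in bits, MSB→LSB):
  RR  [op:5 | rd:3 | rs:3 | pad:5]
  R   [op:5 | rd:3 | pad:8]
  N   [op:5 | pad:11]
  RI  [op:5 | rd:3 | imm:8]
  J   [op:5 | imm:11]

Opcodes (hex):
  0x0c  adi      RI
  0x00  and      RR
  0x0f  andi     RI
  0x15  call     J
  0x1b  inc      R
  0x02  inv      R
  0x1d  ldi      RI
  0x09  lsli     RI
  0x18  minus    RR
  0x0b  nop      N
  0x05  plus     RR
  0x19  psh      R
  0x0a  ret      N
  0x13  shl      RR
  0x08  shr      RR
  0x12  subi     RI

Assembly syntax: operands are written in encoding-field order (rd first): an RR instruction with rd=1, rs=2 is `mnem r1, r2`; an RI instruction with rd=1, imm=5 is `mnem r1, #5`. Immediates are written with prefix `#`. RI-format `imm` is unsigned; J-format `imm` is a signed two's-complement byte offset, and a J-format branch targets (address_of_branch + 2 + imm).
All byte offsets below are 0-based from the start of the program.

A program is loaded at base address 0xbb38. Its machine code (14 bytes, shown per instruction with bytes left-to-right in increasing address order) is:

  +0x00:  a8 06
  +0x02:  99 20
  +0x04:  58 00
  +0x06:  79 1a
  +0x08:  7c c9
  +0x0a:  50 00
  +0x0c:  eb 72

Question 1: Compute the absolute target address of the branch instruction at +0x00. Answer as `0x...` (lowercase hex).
@+00  big-endian(a8 06) = 0xa806
  op=0xa806>>11=0x15 ⇒ call (J)
  imm@[10:0]=0x6 ⇒ #6
  target = base 0xbb38 + off 0x00 + 2 + imm 6 = 0xbb40

0xbb40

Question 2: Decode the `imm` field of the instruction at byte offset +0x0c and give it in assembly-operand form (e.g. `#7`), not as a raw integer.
#114

@+0c  big-endian(eb 72) = 0xeb72
  opcode bits[15:11]=0x1d: ldi/RI
  rd@[10:8]=0x3 ⇒ r3
  imm@[7:0]=0x72 ⇒ #114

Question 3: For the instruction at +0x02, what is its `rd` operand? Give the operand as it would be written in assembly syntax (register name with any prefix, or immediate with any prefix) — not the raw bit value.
r1

[02] 99 20 → 0x9920
  op=0x9920>>11=0x13 ⇒ shl (RR)
  [10:8] rd=1 = r1
  [7:5] rs=1 = r1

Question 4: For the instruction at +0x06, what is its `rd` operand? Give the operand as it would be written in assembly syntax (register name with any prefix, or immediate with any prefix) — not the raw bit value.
r1

off 0x06: read 79 1a as big → 0x791a
  top 5b → 0xf → andi [RI]
  [10:8] rd=1 = r1
  [7:0] imm=26 = #26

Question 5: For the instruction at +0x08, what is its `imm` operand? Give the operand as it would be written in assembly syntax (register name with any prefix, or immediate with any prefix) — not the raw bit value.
+0x08: 7c c9 ⇒ word 0x7cc9 (big)
  top 5b → 0xf → andi [RI]
  rd@[10:8]=0x4 ⇒ r4
  imm@[7:0]=0xc9 ⇒ #201

#201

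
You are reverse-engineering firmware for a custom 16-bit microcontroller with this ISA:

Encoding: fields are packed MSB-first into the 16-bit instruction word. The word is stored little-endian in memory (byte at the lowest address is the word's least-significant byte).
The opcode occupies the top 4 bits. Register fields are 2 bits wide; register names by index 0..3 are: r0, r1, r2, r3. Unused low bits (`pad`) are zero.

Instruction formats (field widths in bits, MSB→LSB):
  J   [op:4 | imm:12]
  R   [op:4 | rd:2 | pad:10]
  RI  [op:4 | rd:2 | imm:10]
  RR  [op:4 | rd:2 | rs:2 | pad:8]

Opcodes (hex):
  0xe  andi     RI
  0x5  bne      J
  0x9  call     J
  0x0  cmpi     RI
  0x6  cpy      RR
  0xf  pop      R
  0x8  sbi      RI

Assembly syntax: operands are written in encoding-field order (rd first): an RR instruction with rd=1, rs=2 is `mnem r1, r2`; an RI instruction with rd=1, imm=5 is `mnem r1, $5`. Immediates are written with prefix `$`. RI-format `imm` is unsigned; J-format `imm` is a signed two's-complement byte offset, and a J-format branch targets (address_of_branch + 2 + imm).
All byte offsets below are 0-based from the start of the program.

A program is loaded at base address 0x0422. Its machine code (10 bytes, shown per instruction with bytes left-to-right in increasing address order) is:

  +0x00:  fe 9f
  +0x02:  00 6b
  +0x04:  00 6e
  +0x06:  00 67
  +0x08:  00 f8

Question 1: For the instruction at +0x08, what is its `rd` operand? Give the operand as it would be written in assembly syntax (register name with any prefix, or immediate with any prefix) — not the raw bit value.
off 0x08: read 00 f8 as little → 0xf800
  top 4b → 0xf → pop [R]
  [11:10] rd=2 = r2

r2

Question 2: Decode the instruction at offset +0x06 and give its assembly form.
cpy r1, r3

@+06  little-endian(00 67) = 0x6700
  op=0x6700>>12=0x6 ⇒ cpy (RR)
  [11:10] rd=1 = r1
  [9:8] rs=3 = r3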